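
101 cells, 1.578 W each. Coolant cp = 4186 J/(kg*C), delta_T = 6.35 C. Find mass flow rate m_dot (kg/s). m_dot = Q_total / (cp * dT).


Q_total = 101 * 1.578 = 159.38 W
m_dot = Q_total / (cp * dT) = 159.38 / (4186 * 6.35) = 0.005996 kg/s

0.005996 kg/s


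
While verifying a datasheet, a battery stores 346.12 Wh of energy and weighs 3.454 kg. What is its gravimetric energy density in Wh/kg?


ED = E / m = 346.12 / 3.454 = 100.2 Wh/kg

100.2 Wh/kg


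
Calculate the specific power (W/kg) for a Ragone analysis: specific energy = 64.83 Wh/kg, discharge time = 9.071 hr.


P_specific = E / t = 64.83 / 9.071 = 7.147 W/kg

7.147 W/kg


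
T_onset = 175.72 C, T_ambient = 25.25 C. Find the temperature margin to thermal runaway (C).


Safety margin = 175.72 C - 25.25 C = 150.47 C

150.47 C


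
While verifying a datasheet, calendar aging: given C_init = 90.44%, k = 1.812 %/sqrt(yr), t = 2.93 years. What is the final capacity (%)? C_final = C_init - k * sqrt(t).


Step 1: sqrt(2.93 yr) = 1.7117
Step 2: drop = 1.812 * 1.7117 = 3.1016
Step 3: C_final = 90.44 - 3.1016 = 87.34%

87.34%


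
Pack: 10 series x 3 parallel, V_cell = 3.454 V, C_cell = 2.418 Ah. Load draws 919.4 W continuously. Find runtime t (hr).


Step 1: E_pack = Ns * V_cell * Np * C_cell = 10 * 3.454 * 3 * 2.418 = 250.55 Wh
Step 2: t = E_pack / P = 250.55 / 919.4 = 0.2725 hr

0.2725 hr


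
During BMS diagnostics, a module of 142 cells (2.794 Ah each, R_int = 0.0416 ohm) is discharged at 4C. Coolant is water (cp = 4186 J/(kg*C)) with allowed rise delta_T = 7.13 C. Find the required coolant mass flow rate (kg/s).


Step 1: I = 4 * 2.794 = 11.176 A
Step 2: Q_cell = I^2 * R = 11.176^2 * 0.0416 = 5.196 W
Step 3: Q_total = 142 * 5.196 = 737.83 W
Step 4: m_dot = Q_total / (cp * dT) = 737.83 / (4186 * 7.13) = 0.02472 kg/s

0.02472 kg/s


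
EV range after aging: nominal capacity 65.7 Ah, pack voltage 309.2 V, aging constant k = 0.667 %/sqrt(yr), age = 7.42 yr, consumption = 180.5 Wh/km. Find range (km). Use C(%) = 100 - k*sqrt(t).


Step 1: capacity retention = 100 - 0.667 * sqrt(7.42) = 100 - 0.667 * 2.724 = 98.183%
Step 2: C_now = 65.7 * 98.183/100 = 64.506 Ah
Step 3: E_pack = V * C_now = 309.2 * 64.506 = 19945 Wh
Step 4: range = E_pack / consumption = 19945 / 180.5 = 110.5 km

110.5 km


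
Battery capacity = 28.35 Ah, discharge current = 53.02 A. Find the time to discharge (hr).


Runtime = 28.35 Ah / 53.02 A = 0.5347 hr

0.5347 hr


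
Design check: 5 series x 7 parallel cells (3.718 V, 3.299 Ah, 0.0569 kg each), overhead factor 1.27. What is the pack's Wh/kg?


Step 1: V_pack = 5 * 3.718 = 18.59 V
Step 2: C_pack = 7 * 3.299 = 23.093 Ah
Step 3: E_pack = V_pack * C_pack = 18.59 * 23.093 = 429.3 Wh
Step 4: m_pack = 5 * 7 * 0.0569 * 1.27 = 2.5292 kg
Step 5: ED = E_pack / m_pack = 429.3 / 2.5292 = 169.7 Wh/kg

169.7 Wh/kg


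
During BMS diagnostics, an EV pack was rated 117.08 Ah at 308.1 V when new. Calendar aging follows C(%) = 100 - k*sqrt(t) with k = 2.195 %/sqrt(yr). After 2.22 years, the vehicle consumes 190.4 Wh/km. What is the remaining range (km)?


Step 1: capacity retention = 100 - 2.195 * sqrt(2.22) = 100 - 2.195 * 1.49 = 96.729%
Step 2: C_now = 117.08 * 96.729/100 = 113.25 Ah
Step 3: E_pack = V * C_now = 308.1 * 113.25 = 34892 Wh
Step 4: range = E_pack / consumption = 34892 / 190.4 = 183.3 km

183.3 km


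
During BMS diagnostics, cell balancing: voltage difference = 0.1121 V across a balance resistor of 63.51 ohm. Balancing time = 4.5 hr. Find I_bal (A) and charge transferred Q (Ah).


I_bal = dV / R = 0.1121 / 63.51 = 0.0017651 A
Q = I_bal * t = 0.0017651 * 4.5 = 0.007943 Ah

I=0.0017651 A, Q=0.007943 Ah


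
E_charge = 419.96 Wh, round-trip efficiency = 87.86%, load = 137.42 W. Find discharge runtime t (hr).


Step 1: E_discharge = eta/100 * E_charge = 87.86/100 * 419.96 = 368.98 Wh
Step 2: t = E_discharge / P = 368.98 / 137.42 = 2.685 hr

2.685 hr


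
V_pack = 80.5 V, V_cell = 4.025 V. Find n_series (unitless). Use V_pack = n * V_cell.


Rearranging: n = V_pack / V_cell = 80.5 / 4.025 = 20 cells

20


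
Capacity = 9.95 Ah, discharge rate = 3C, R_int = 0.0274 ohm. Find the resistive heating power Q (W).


Step 1: I = C_rate * capacity = 3 * 9.95 = 29.85 A
Step 2: Q = I^2 * R = 29.85^2 * 0.0274 = 891.02 * 0.0274 = 24.41 W

24.41 W


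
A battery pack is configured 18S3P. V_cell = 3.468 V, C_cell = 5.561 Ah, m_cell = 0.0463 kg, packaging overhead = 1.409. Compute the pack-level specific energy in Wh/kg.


Step 1: V_pack = 18 * 3.468 = 62.424 V
Step 2: C_pack = 3 * 5.561 = 16.683 Ah
Step 3: E_pack = V_pack * C_pack = 62.424 * 16.683 = 1041.4 Wh
Step 4: m_pack = 18 * 3 * 0.0463 * 1.409 = 3.5228 kg
Step 5: ED = E_pack / m_pack = 1041.4 / 3.5228 = 295.6 Wh/kg

295.6 Wh/kg


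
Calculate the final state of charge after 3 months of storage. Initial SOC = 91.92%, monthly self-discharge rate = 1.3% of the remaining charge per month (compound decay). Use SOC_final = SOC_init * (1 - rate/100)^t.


Monthly retention factor = 1 - 1.3/100 = 0.987
Over 3 months: factor^3 = 0.9615
SOC_final = 91.92 * 0.9615 = 88.38%

88.38%


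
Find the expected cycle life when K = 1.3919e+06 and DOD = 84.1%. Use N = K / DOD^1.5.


Step 1: DOD^1.5 = 84.1^1.5 = 771.25
Step 2: N = 1.3919e+06 / 771.25 = 1805 cycles

1805 cycles


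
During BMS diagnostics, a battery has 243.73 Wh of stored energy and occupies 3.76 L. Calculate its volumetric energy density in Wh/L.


ED = E / V = 243.73 / 3.76 = 64.82 Wh/L

64.82 Wh/L


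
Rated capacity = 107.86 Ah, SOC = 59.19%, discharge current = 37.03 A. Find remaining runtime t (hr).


Step 1: remaining = SOC/100 * C_total = 59.19/100 * 107.86 = 63.842 Ah
Step 2: t = remaining / I = 63.842 / 37.03 = 1.724 hr

1.724 hr


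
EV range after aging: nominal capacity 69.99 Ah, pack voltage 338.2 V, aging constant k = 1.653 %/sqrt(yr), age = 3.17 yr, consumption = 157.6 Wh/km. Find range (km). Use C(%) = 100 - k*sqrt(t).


Step 1: capacity retention = 100 - 1.653 * sqrt(3.17) = 100 - 1.653 * 1.7804 = 97.057%
Step 2: C_now = 69.99 * 97.057/100 = 67.93 Ah
Step 3: E_pack = V * C_now = 338.2 * 67.93 = 22974 Wh
Step 4: range = E_pack / consumption = 22974 / 157.6 = 145.8 km

145.8 km


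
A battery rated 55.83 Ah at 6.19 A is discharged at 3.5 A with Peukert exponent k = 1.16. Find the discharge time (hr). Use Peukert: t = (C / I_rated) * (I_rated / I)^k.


Step 1: t_rated = C / I_rated = 55.83 / 6.19 = 9.0194 hr
Step 2: ratio = 6.19 / 3.5 = 1.7686
Step 3: ratio^k = 1.7686^1.16 = 1.9375
Step 4: t = t_rated * ratio^k = 9.0194 * 1.9375 = 17.48 hr

17.48 hr


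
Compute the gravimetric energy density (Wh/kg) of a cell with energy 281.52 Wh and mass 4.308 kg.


ED = E / m = 281.52 / 4.308 = 65.35 Wh/kg

65.35 Wh/kg


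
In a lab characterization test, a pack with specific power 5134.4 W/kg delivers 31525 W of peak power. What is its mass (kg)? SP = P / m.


m = P / SP = 31525 / 5134.4 = 6.140 kg

6.140 kg


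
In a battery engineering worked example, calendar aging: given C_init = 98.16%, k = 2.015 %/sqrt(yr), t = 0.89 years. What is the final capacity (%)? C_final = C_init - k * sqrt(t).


Step 1: sqrt(0.89 yr) = 0.9434
Step 2: drop = 2.015 * 0.9434 = 1.901
Step 3: C_final = 98.16 - 1.901 = 96.26%

96.26%


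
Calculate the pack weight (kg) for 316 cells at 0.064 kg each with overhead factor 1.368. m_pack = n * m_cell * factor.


Cell mass sum = 316 * 0.064 = 20.224 kg
With overhead 1.368: m_pack = 20.224 * 1.368 = 27.67 kg

27.67 kg


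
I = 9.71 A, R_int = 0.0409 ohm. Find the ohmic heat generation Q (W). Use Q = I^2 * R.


Q = I^2 * R = 9.71^2 * 0.0409 = 3.856 W

3.856 W


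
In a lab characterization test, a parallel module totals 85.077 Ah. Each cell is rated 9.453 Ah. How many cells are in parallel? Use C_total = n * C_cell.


n = C_total / C_cell = 85.077 / 9.453 = 9

9


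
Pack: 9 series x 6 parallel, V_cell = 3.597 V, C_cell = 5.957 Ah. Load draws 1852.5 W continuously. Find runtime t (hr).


Step 1: E_pack = Ns * V_cell * Np * C_cell = 9 * 3.597 * 6 * 5.957 = 1157.1 Wh
Step 2: t = E_pack / P = 1157.1 / 1852.5 = 0.6246 hr

0.6246 hr


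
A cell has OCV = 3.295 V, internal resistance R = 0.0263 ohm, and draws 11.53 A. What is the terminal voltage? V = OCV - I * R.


V = OCV - I*R = 3.295 - 11.53 * 0.0263 = 2.992 V

2.992 V


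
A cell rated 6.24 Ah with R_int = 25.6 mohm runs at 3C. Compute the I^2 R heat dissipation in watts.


Convert: R = 25.6 mohm = 0.0256 ohm
Step 1: I = C_rate * capacity = 3 * 6.24 = 18.72 A
Step 2: Q = I^2 * R = 18.72^2 * 0.0256 = 350.44 * 0.0256 = 8.971 W

8.971 W


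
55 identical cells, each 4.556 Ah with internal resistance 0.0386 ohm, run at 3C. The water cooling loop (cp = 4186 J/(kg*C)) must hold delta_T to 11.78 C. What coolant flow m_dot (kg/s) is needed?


Step 1: I = 3 * 4.556 = 13.668 A
Step 2: Q_cell = I^2 * R = 13.668^2 * 0.0386 = 7.211 W
Step 3: Q_total = 55 * 7.211 = 396.61 W
Step 4: m_dot = Q_total / (cp * dT) = 396.61 / (4186 * 11.78) = 0.008043 kg/s

0.008043 kg/s


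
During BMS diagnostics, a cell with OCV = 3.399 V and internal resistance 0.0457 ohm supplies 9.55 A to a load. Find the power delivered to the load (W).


Step 1: V_terminal = OCV - I*R = 3.399 - 9.55 * 0.0457 = 2.9626 V
Step 2: P_out = V_terminal * I = 2.9626 * 9.55 = 28.29 W

28.29 W


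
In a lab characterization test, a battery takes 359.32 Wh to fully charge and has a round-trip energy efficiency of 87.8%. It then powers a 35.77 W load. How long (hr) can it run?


Step 1: E_discharge = eta/100 * E_charge = 87.8/100 * 359.32 = 315.48 Wh
Step 2: t = E_discharge / P = 315.48 / 35.77 = 8.820 hr

8.820 hr


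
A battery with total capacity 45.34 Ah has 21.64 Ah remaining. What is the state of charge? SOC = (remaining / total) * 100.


SOC = (remaining / total) * 100 = (21.64 / 45.34) * 100 = 47.73%

47.73%


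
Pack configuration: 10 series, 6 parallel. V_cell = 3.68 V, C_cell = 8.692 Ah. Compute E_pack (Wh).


E = Ns * Vcell * Np * Ccell = 10 * 3.68 * 6 * 8.692 = 1919 Wh

1919 Wh


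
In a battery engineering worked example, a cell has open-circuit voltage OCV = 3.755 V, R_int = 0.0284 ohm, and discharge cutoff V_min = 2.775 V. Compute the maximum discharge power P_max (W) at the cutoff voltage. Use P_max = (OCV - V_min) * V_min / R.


dV = OCV - V_min = 0.98 V (so I_max = dV / R)
P_max = dV * V_min / R = 0.98 * 2.775 / 0.0284 = 95.76 W

95.76 W


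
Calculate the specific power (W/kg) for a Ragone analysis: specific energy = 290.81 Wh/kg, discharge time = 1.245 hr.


Specific power = 290.81 Wh/kg / 1.245 hr = 233.6 W/kg

233.6 W/kg


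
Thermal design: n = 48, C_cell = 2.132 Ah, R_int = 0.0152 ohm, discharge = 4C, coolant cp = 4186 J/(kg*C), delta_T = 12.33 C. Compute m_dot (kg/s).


Step 1: I = 4 * 2.132 = 8.528 A
Step 2: Q_cell = I^2 * R = 8.528^2 * 0.0152 = 1.1054 W
Step 3: Q_total = 48 * 1.1054 = 53.059 W
Step 4: m_dot = Q_total / (cp * dT) = 53.059 / (4186 * 12.33) = 0.001028 kg/s

0.001028 kg/s


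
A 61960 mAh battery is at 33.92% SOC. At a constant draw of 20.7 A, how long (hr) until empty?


Convert: C_total = 61960 mAh = 61.96 Ah
Step 1: remaining = SOC/100 * C_total = 33.92/100 * 61.96 = 21.017 Ah
Step 2: t = remaining / I = 21.017 / 20.7 = 1.015 hr

1.015 hr


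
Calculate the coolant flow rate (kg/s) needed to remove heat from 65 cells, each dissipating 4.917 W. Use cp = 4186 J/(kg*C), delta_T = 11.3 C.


Q_total = 65 * 4.917 = 319.61 W
m_dot = Q_total / (cp * dT) = 319.61 / (4186 * 11.3) = 0.006757 kg/s

0.006757 kg/s


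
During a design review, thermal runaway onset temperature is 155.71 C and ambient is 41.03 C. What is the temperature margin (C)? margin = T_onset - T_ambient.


Safety margin = 155.71 C - 41.03 C = 114.68 C

114.68 C


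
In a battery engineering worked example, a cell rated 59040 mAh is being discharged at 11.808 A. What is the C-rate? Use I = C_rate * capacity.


Convert: capacity = 59040 mAh = 59.04 Ah
Rearranging: C_rate = 11.808 / 59.04 = 0.2C

0.2C


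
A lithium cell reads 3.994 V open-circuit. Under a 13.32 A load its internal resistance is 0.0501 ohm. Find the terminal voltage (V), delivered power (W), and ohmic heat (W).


Step 1: V_terminal = OCV - I*R = 3.994 - 13.32 * 0.0501 = 3.3267 V
Step 2: P_out = V_terminal * I = 3.3267 * 13.32 = 44.31 W
Step 3: Q = I^2 * R = 13.32^2 * 0.0501 = 8.889 W

V=3.3267 V, P=44.31 W, Q=8.889 W


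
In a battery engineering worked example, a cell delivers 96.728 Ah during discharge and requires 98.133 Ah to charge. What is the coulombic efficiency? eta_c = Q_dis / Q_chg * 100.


Coulombic efficiency = 96.728/98.133 * 100% = 98.57%

98.57%


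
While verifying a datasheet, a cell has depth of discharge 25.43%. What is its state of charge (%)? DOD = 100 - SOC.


SOC = 100 - DOD = 100 - 25.43 = 74.57%

74.57%


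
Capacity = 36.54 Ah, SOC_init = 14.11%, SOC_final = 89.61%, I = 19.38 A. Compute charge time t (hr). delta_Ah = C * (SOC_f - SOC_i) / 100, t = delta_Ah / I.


delta_Ah = 36.54 * (89.61 - 14.11) / 100 = 27.588 Ah
t = delta_Ah / I = 27.588 / 19.38 = 1.424 hr

1.424 hr


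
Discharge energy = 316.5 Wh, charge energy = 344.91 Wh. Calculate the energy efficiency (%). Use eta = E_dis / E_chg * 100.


eta_e = E_dis / E_chg * 100 = 316.5 / 344.91 * 100 = 91.76%

91.76%


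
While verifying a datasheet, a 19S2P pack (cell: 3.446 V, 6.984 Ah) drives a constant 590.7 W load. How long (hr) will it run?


Step 1: E_pack = Ns * V_cell * Np * C_cell = 19 * 3.446 * 2 * 6.984 = 914.54 Wh
Step 2: t = E_pack / P = 914.54 / 590.7 = 1.548 hr

1.548 hr


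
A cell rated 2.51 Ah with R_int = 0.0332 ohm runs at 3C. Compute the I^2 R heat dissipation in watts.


Step 1: I = C_rate * capacity = 3 * 2.51 = 7.53 A
Step 2: Q = I^2 * R = 7.53^2 * 0.0332 = 56.701 * 0.0332 = 1.882 W

1.882 W


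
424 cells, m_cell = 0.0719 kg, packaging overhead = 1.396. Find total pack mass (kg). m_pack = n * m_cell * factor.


m_pack = n * m_cell * overhead = 424 * 0.0719 * 1.396 = 42.56 kg

42.56 kg


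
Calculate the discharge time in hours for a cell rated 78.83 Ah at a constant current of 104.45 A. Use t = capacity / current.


t = capacity / current = 78.83 / 104.45 = 0.7547 hr

0.7547 hr


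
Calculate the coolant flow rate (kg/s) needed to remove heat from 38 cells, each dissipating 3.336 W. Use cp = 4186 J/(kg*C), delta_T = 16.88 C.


Q_total = 38 * 3.336 = 126.77 W
m_dot = Q_total / (cp * dT) = 126.77 / (4186 * 16.88) = 0.001794 kg/s

0.001794 kg/s


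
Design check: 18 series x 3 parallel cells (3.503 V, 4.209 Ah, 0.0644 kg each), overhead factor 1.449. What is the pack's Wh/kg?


Step 1: V_pack = 18 * 3.503 = 63.054 V
Step 2: C_pack = 3 * 4.209 = 12.627 Ah
Step 3: E_pack = V_pack * C_pack = 63.054 * 12.627 = 796.18 Wh
Step 4: m_pack = 18 * 3 * 0.0644 * 1.449 = 5.039 kg
Step 5: ED = E_pack / m_pack = 796.18 / 5.039 = 158.0 Wh/kg

158.0 Wh/kg


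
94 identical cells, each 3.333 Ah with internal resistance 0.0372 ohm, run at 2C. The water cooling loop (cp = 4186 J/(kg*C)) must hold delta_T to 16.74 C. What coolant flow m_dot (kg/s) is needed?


Step 1: I = 2 * 3.333 = 6.666 A
Step 2: Q_cell = I^2 * R = 6.666^2 * 0.0372 = 1.653 W
Step 3: Q_total = 94 * 1.653 = 155.38 W
Step 4: m_dot = Q_total / (cp * dT) = 155.38 / (4186 * 16.74) = 0.002217 kg/s

0.002217 kg/s


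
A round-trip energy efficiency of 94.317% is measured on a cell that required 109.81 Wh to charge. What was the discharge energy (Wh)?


E_dis = eta/100 * E_chg = 94.317/100 * 109.81 = 103.6 Wh

103.6 Wh


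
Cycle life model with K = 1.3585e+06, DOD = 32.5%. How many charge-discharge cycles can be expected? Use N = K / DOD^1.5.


DOD^1.5 = 185.28
N = K / DOD^1.5 = 1.3585e+06 / 185.28 = 7332

7332 cycles


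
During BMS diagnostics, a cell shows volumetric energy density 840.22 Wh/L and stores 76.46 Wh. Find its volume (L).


V = E / ED = 76.46 / 840.22 = 0.09100 L

0.09100 L


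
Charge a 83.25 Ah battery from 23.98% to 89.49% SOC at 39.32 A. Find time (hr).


Step 1: dSOC = 89.49% - 23.98% = 65.51%
Step 2: delta_Ah = 83.25 * 65.51 / 100 = 54.537 Ah
Step 3: t = 54.537 / 39.32 = 1.387 hr

1.387 hr


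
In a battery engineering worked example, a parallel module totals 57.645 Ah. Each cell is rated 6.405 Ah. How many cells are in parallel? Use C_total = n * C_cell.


n = C_total / C_cell = 57.645 / 6.405 = 9

9


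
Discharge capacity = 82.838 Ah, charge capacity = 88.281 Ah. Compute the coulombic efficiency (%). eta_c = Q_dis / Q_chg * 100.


Coulombic efficiency = 82.838/88.281 * 100% = 93.83%

93.83%


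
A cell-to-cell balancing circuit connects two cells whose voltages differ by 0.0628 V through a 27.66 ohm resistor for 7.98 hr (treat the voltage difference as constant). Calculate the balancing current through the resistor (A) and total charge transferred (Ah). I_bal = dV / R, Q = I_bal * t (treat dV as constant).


I_bal = dV / R = 0.0628 / 27.66 = 0.0022704 A
Q = I_bal * t = 0.0022704 * 7.98 = 0.01812 Ah

I=0.0022704 A, Q=0.01812 Ah


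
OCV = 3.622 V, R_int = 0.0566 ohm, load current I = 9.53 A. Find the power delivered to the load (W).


Step 1: V_terminal = OCV - I*R = 3.622 - 9.53 * 0.0566 = 3.0826 V
Step 2: P_out = V_terminal * I = 3.0826 * 9.53 = 29.38 W

29.38 W


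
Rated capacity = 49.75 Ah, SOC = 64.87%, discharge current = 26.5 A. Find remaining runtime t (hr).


Step 1: remaining = SOC/100 * C_total = 64.87/100 * 49.75 = 32.273 Ah
Step 2: t = remaining / I = 32.273 / 26.5 = 1.218 hr

1.218 hr


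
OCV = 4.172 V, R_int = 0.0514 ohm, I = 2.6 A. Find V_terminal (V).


V = OCV - I*R = 4.172 - 2.6 * 0.0514 = 4.038 V

4.038 V


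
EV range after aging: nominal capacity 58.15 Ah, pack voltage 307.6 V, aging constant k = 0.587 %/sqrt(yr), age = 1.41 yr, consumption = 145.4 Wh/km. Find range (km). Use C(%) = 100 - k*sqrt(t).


Step 1: capacity retention = 100 - 0.587 * sqrt(1.41) = 100 - 0.587 * 1.1874 = 99.303%
Step 2: C_now = 58.15 * 99.303/100 = 57.745 Ah
Step 3: E_pack = V * C_now = 307.6 * 57.745 = 17762 Wh
Step 4: range = E_pack / consumption = 17762 / 145.4 = 122.2 km

122.2 km


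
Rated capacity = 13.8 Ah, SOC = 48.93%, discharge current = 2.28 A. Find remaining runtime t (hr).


Step 1: remaining = SOC/100 * C_total = 48.93/100 * 13.8 = 6.7523 Ah
Step 2: t = remaining / I = 6.7523 / 2.28 = 2.962 hr

2.962 hr


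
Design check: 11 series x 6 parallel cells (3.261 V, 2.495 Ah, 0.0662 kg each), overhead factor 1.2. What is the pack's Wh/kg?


Step 1: V_pack = 11 * 3.261 = 35.871 V
Step 2: C_pack = 6 * 2.495 = 14.97 Ah
Step 3: E_pack = V_pack * C_pack = 35.871 * 14.97 = 536.99 Wh
Step 4: m_pack = 11 * 6 * 0.0662 * 1.2 = 5.243 kg
Step 5: ED = E_pack / m_pack = 536.99 / 5.243 = 102.4 Wh/kg

102.4 Wh/kg


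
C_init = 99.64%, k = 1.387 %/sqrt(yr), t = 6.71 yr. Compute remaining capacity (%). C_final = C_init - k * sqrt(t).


Step 1: sqrt(6.71 yr) = 2.5904
Step 2: drop = 1.387 * 2.5904 = 3.5929
Step 3: C_final = 99.64 - 3.5929 = 96.05%

96.05%


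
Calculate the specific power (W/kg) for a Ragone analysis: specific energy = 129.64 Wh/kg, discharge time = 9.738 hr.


Specific power = 129.64 Wh/kg / 9.738 hr = 13.31 W/kg

13.31 W/kg


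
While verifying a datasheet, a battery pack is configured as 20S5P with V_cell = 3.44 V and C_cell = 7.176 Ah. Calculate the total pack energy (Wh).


E = Ns * Vcell * Np * Ccell = 20 * 3.44 * 5 * 7.176 = 2469 Wh

2469 Wh


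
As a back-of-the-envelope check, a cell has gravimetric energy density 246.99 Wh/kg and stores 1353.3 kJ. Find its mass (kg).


Convert: E = 1353.3 kJ = 375.92 Wh
m = E / ED = 375.92 / 246.99 = 1.522 kg

1.522 kg


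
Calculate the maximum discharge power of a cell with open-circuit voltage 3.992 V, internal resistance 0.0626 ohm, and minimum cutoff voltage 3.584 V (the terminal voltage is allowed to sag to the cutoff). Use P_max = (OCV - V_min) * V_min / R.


dV = OCV - V_min = 0.408 V (so I_max = dV / R)
P_max = dV * V_min / R = 0.408 * 3.584 / 0.0626 = 23.36 W

23.36 W


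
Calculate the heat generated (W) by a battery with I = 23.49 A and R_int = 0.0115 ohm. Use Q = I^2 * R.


I^2 = 551.78
Q = 551.78 * 0.0115 = 6.345 W

6.345 W


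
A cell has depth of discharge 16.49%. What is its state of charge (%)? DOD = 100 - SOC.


SOC = 100 - DOD = 100 - 16.49 = 83.51%

83.51%


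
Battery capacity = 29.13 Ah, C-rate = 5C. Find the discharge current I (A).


At 5C: I = 5 * 29.13 Ah = 145.65 A

145.65 A


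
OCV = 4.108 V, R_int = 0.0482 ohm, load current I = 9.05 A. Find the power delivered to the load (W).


Step 1: V_terminal = OCV - I*R = 4.108 - 9.05 * 0.0482 = 3.6718 V
Step 2: P_out = V_terminal * I = 3.6718 * 9.05 = 33.23 W

33.23 W


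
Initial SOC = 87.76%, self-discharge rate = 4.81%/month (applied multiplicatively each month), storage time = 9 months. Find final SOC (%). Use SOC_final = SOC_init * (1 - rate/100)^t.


Monthly retention factor = 1 - 4.81/100 = 0.9519
Over 9 months: factor^9 = 0.64169
SOC_final = 87.76 * 0.64169 = 56.31%

56.31%


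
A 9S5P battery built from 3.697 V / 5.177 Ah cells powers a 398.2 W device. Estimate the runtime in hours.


Step 1: E_pack = Ns * V_cell * Np * C_cell = 9 * 3.697 * 5 * 5.177 = 861.27 Wh
Step 2: t = E_pack / P = 861.27 / 398.2 = 2.163 hr

2.163 hr


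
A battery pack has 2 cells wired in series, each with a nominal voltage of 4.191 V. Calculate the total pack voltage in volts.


V_pack = n * V_cell = 2 * 4.191 = 8.382 V

8.382 V


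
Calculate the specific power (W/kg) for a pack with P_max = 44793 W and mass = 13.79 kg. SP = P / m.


SP = P / m = 44793 / 13.79 = 3248 W/kg

3248 W/kg


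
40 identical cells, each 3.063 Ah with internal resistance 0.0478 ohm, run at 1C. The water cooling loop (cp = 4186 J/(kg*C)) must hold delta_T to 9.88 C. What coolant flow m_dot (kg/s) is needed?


Step 1: I = 1 * 3.063 = 3.063 A
Step 2: Q_cell = I^2 * R = 3.063^2 * 0.0478 = 0.44846 W
Step 3: Q_total = 40 * 0.44846 = 17.938 W
Step 4: m_dot = Q_total / (cp * dT) = 17.938 / (4186 * 9.88) = 4.337e-04 kg/s

4.337e-04 kg/s


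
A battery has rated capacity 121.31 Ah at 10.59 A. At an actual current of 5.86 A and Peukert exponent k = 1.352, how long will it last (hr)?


t_rated = C / I_rated = 121.31 / 10.59 = 11.455 hr
(I_rated/I)^k = (1.8072)^1.352 = 2.2257
t = t_rated * (I_rated/I)^k = 11.455 * 2.2257 = 25.50 hr

25.50 hr


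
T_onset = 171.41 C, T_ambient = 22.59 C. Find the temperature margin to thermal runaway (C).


Safety margin = 171.41 C - 22.59 C = 148.82 C

148.82 C


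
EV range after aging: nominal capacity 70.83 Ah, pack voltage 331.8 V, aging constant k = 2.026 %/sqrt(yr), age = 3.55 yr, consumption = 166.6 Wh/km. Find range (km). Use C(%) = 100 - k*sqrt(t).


Step 1: capacity retention = 100 - 2.026 * sqrt(3.55) = 100 - 2.026 * 1.8841 = 96.183%
Step 2: C_now = 70.83 * 96.183/100 = 68.126 Ah
Step 3: E_pack = V * C_now = 331.8 * 68.126 = 22604 Wh
Step 4: range = E_pack / consumption = 22604 / 166.6 = 135.7 km

135.7 km


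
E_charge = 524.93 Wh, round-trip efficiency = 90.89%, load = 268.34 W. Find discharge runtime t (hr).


Step 1: E_discharge = eta/100 * E_charge = 90.89/100 * 524.93 = 477.11 Wh
Step 2: t = E_discharge / P = 477.11 / 268.34 = 1.778 hr

1.778 hr


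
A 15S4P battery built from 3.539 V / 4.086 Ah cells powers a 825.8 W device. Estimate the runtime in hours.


Step 1: E_pack = Ns * V_cell * Np * C_cell = 15 * 3.539 * 4 * 4.086 = 867.62 Wh
Step 2: t = E_pack / P = 867.62 / 825.8 = 1.051 hr

1.051 hr


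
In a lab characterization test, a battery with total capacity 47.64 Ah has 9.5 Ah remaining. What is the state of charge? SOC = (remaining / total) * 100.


SOC% = 9.5 / 47.64 * 100 = 19.94%

19.94%


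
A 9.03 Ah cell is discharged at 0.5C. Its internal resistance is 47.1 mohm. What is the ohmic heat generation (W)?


Convert: R = 47.1 mohm = 0.0471 ohm
Step 1: I = C_rate * capacity = 0.5 * 9.03 = 4.515 A
Step 2: Q = I^2 * R = 4.515^2 * 0.0471 = 20.385 * 0.0471 = 0.9601 W

0.9601 W


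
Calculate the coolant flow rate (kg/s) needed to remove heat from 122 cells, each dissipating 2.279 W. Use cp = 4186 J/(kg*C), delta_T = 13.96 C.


Step 1: Total heat Q = 122 * 2.279 W = 278.04 W
Step 2: denom = cp * dT = 4186 * 13.96 = 58437
Step 3: m_dot = 278.04 / 58437 = 0.004758 kg/s

0.004758 kg/s


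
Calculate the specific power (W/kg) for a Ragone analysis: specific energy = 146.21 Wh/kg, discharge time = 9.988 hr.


Specific power = 146.21 Wh/kg / 9.988 hr = 14.64 W/kg

14.64 W/kg


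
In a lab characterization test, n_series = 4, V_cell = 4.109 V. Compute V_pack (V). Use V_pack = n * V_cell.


With 4 cells in series at 4.109 V each, V_pack = 16.436 V

16.436 V


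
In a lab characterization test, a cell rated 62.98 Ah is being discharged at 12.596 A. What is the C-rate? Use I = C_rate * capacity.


Rearranging: C_rate = 12.596 / 62.98 = 0.2C

0.2C


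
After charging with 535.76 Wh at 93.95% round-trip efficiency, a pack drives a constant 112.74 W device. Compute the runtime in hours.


Step 1: E_discharge = eta/100 * E_charge = 93.95/100 * 535.76 = 503.35 Wh
Step 2: t = E_discharge / P = 503.35 / 112.74 = 4.465 hr

4.465 hr


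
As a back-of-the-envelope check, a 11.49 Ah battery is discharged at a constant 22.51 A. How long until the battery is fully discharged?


Runtime = 11.49 Ah / 22.51 A = 0.5104 hr

0.5104 hr


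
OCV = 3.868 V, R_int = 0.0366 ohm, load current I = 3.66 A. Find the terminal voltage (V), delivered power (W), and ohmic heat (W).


Step 1: V_terminal = OCV - I*R = 3.868 - 3.66 * 0.0366 = 3.734 V
Step 2: P_out = V_terminal * I = 3.734 * 3.66 = 13.67 W
Step 3: Q = I^2 * R = 3.66^2 * 0.0366 = 0.4903 W

V=3.734 V, P=13.67 W, Q=0.4903 W


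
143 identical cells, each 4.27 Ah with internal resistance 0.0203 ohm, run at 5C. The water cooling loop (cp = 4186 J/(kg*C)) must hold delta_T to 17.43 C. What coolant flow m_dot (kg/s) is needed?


Step 1: I = 5 * 4.27 = 21.35 A
Step 2: Q_cell = I^2 * R = 21.35^2 * 0.0203 = 9.2532 W
Step 3: Q_total = 143 * 9.2532 = 1323.2 W
Step 4: m_dot = Q_total / (cp * dT) = 1323.2 / (4186 * 17.43) = 0.01814 kg/s

0.01814 kg/s


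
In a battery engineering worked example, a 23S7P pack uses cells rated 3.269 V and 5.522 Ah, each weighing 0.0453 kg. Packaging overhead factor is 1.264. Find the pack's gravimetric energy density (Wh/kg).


Step 1: V_pack = 23 * 3.269 = 75.187 V
Step 2: C_pack = 7 * 5.522 = 38.654 Ah
Step 3: E_pack = V_pack * C_pack = 75.187 * 38.654 = 2906.3 Wh
Step 4: m_pack = 23 * 7 * 0.0453 * 1.264 = 9.2187 kg
Step 5: ED = E_pack / m_pack = 2906.3 / 9.2187 = 315.3 Wh/kg

315.3 Wh/kg


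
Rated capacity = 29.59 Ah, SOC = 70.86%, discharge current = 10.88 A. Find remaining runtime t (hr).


Step 1: remaining = SOC/100 * C_total = 70.86/100 * 29.59 = 20.967 Ah
Step 2: t = remaining / I = 20.967 / 10.88 = 1.927 hr

1.927 hr


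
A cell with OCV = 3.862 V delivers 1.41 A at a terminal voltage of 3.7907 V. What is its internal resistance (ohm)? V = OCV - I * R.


R = (OCV - V) / I = (3.862 - 3.7907) / 1.41 = 0.05057 ohm

0.05057 ohm


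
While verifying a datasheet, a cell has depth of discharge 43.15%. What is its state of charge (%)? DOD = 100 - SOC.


SOC = 100 - DOD = 100 - 43.15 = 56.85%

56.85%


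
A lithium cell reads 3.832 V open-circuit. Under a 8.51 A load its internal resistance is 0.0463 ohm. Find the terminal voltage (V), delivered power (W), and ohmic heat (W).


Step 1: V_terminal = OCV - I*R = 3.832 - 8.51 * 0.0463 = 3.438 V
Step 2: P_out = V_terminal * I = 3.438 * 8.51 = 29.26 W
Step 3: Q = I^2 * R = 8.51^2 * 0.0463 = 3.353 W

V=3.438 V, P=29.26 W, Q=3.353 W


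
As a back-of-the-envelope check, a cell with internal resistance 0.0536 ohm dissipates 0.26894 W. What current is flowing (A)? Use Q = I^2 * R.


I = sqrt(Q / R) = sqrt(0.26894 / 0.0536) = sqrt(5.0175) = 2.240 A

2.240 A


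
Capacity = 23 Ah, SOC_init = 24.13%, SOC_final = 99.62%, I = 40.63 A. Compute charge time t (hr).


delta_Ah = 23 * (99.62 - 24.13) / 100 = 17.363 Ah
t = delta_Ah / I = 17.363 / 40.63 = 0.4273 hr

0.4273 hr


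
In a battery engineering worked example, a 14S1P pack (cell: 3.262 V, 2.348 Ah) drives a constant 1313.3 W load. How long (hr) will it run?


Step 1: E_pack = Ns * V_cell * Np * C_cell = 14 * 3.262 * 1 * 2.348 = 107.23 Wh
Step 2: t = E_pack / P = 107.23 / 1313.3 = 0.08165 hr

0.08165 hr


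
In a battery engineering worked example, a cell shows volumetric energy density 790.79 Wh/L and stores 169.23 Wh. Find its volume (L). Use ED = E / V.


V = E / ED = 169.23 / 790.79 = 0.2140 L

0.2140 L


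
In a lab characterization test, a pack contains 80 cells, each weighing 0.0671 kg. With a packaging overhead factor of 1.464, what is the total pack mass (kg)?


m_pack = n * m_cell * overhead = 80 * 0.0671 * 1.464 = 7.859 kg

7.859 kg


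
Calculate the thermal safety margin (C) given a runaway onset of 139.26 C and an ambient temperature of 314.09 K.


Convert: T_ambient = 314.09 K = 40.94 C
margin = 139.26 - 40.94 = 98.32 C

98.32 C


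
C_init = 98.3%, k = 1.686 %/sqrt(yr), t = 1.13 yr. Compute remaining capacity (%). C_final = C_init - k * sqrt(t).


Step 1: sqrt(1.13 yr) = 1.063
Step 2: drop = 1.686 * 1.063 = 1.7922
Step 3: C_final = 98.3 - 1.7922 = 96.51%

96.51%


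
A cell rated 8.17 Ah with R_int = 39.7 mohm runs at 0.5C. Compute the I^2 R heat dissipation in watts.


Convert: R = 39.7 mohm = 0.0397 ohm
Step 1: I = C_rate * capacity = 0.5 * 8.17 = 4.085 A
Step 2: Q = I^2 * R = 4.085^2 * 0.0397 = 16.687 * 0.0397 = 0.6625 W

0.6625 W


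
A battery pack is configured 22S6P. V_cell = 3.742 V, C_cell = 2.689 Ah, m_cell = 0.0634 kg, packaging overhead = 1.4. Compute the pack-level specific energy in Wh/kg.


Step 1: V_pack = 22 * 3.742 = 82.324 V
Step 2: C_pack = 6 * 2.689 = 16.134 Ah
Step 3: E_pack = V_pack * C_pack = 82.324 * 16.134 = 1328.2 Wh
Step 4: m_pack = 22 * 6 * 0.0634 * 1.4 = 11.716 kg
Step 5: ED = E_pack / m_pack = 1328.2 / 11.716 = 113.4 Wh/kg

113.4 Wh/kg


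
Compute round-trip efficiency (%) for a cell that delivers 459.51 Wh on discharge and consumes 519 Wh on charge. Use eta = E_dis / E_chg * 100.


eta_e = E_dis / E_chg * 100 = 459.51 / 519 * 100 = 88.54%

88.54%


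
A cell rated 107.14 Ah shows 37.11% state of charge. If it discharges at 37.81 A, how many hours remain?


Step 1: remaining = SOC/100 * C_total = 37.11/100 * 107.14 = 39.76 Ah
Step 2: t = remaining / I = 39.76 / 37.81 = 1.052 hr

1.052 hr


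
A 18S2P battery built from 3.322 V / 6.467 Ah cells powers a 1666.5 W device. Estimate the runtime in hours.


Step 1: E_pack = Ns * V_cell * Np * C_cell = 18 * 3.322 * 2 * 6.467 = 773.4 Wh
Step 2: t = E_pack / P = 773.4 / 1666.5 = 0.4641 hr

0.4641 hr


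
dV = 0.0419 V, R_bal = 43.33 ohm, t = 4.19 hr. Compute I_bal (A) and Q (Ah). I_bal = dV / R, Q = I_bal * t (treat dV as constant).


First, Ohm's law: I_bal = 0.0419 V / 43.33 ohm = 9.6700e-04 A
Then Q = I * t = 9.6700e-04 A * 4.19 hr = 0.004052 Ah

I=9.6700e-04 A, Q=0.004052 Ah


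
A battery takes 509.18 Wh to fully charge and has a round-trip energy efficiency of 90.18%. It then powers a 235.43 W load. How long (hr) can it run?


Step 1: E_discharge = eta/100 * E_charge = 90.18/100 * 509.18 = 459.18 Wh
Step 2: t = E_discharge / P = 459.18 / 235.43 = 1.950 hr

1.950 hr


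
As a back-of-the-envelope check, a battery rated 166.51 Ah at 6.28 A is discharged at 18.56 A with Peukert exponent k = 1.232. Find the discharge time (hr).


Step 1: t_rated = C / I_rated = 166.51 / 6.28 = 26.514 hr
Step 2: ratio = 6.28 / 18.56 = 0.33836
Step 3: ratio^k = 0.33836^1.232 = 0.26314
Step 4: t = t_rated * ratio^k = 26.514 * 0.26314 = 6.977 hr

6.977 hr


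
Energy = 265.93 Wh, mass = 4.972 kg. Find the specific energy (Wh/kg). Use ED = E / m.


Specific energy = 265.93 Wh / 4.972 kg = 53.49 Wh/kg

53.49 Wh/kg


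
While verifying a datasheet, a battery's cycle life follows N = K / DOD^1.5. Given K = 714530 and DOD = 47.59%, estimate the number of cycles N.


Step 1: DOD^1.5 = 47.59^1.5 = 328.3
Step 2: N = 714530 / 328.3 = 2176 cycles

2176 cycles


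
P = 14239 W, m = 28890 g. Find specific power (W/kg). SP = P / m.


Convert: m = 28890 g = 28.89 kg
Specific power = 14239 W / 28.89 kg = 492.9 W/kg

492.9 W/kg


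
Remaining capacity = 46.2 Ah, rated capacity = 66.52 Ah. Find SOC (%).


SOC = (remaining / total) * 100 = (46.2 / 66.52) * 100 = 69.45%

69.45%


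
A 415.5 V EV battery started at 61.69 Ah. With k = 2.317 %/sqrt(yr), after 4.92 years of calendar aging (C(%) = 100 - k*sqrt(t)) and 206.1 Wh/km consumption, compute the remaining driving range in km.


Step 1: capacity retention = 100 - 2.317 * sqrt(4.92) = 100 - 2.317 * 2.2181 = 94.861%
Step 2: C_now = 61.69 * 94.861/100 = 58.52 Ah
Step 3: E_pack = V * C_now = 415.5 * 58.52 = 24315 Wh
Step 4: range = E_pack / consumption = 24315 / 206.1 = 118.0 km

118.0 km


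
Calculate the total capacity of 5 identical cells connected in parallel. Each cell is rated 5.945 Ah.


C_total = 5 * 5.945 = 29.725 Ah

29.725 Ah


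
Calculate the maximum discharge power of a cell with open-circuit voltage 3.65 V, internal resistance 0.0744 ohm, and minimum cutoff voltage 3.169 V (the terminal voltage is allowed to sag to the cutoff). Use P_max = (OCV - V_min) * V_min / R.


P_max = (OCV - V_min) * V_min / R = (3.65 - 3.169) * 3.169 / 0.0744 = 0.481 * 3.169 / 0.0744 = 20.49 W

20.49 W


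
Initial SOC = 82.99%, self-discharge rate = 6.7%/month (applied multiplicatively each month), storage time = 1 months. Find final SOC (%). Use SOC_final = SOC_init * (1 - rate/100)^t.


decay = (1 - 6.7/100)^1 = 0.933
SOC_final = 82.99 * 0.933 = 77.43%

77.43%


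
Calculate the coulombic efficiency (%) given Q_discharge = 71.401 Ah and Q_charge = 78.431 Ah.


Coulombic efficiency = 71.401/78.431 * 100% = 91.04%

91.04%


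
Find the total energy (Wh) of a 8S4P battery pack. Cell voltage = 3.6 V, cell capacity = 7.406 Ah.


V_pack = 8 * 3.6 = 28.8 V
C_pack = 4 * 7.406 = 29.624 Ah
E = V_pack * C_pack = 28.8 * 29.624 = 853.2 Wh

853.2 Wh


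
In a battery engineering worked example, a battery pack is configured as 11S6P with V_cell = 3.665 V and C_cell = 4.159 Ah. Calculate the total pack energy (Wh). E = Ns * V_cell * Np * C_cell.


E = Ns * Vcell * Np * Ccell = 11 * 3.665 * 6 * 4.159 = 1006 Wh

1006 Wh


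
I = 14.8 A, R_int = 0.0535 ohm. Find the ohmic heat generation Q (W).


I^2 = 219.04
Q = 219.04 * 0.0535 = 11.72 W

11.72 W


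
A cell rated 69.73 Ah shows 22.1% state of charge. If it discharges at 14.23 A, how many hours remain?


Step 1: remaining = SOC/100 * C_total = 22.1/100 * 69.73 = 15.41 Ah
Step 2: t = remaining / I = 15.41 / 14.23 = 1.083 hr

1.083 hr


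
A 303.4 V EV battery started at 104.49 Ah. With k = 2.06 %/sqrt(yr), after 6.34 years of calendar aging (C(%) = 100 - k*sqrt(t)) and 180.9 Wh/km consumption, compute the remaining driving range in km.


Step 1: capacity retention = 100 - 2.06 * sqrt(6.34) = 100 - 2.06 * 2.5179 = 94.813%
Step 2: C_now = 104.49 * 94.813/100 = 99.07 Ah
Step 3: E_pack = V * C_now = 303.4 * 99.07 = 30058 Wh
Step 4: range = E_pack / consumption = 30058 / 180.9 = 166.2 km

166.2 km


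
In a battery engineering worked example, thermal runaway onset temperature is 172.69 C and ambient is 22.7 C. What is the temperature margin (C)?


Safety margin = 172.69 C - 22.7 C = 149.99 C

149.99 C


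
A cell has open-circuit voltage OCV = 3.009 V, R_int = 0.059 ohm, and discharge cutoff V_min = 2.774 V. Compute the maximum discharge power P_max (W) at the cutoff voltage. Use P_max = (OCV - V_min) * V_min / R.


P_max = (OCV - V_min) * V_min / R = (3.009 - 2.774) * 2.774 / 0.059 = 0.235 * 2.774 / 0.059 = 11.05 W

11.05 W


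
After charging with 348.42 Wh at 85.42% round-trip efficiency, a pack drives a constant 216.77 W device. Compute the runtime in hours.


Step 1: E_discharge = eta/100 * E_charge = 85.42/100 * 348.42 = 297.62 Wh
Step 2: t = E_discharge / P = 297.62 / 216.77 = 1.373 hr

1.373 hr


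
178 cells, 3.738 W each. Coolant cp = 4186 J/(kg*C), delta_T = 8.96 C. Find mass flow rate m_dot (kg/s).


Q_total = 178 * 3.738 = 665.36 W
m_dot = Q_total / (cp * dT) = 665.36 / (4186 * 8.96) = 0.01774 kg/s

0.01774 kg/s


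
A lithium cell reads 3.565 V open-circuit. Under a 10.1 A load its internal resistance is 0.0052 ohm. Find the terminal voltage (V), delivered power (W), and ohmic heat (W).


Step 1: V_terminal = OCV - I*R = 3.565 - 10.1 * 0.0052 = 3.5125 V
Step 2: P_out = V_terminal * I = 3.5125 * 10.1 = 35.48 W
Step 3: Q = I^2 * R = 10.1^2 * 0.0052 = 0.5305 W

V=3.5125 V, P=35.48 W, Q=0.5305 W


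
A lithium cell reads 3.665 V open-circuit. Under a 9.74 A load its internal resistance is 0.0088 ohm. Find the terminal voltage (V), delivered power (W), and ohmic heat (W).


Step 1: V_terminal = OCV - I*R = 3.665 - 9.74 * 0.0088 = 3.5793 V
Step 2: P_out = V_terminal * I = 3.5793 * 9.74 = 34.86 W
Step 3: Q = I^2 * R = 9.74^2 * 0.0088 = 0.8348 W

V=3.5793 V, P=34.86 W, Q=0.8348 W


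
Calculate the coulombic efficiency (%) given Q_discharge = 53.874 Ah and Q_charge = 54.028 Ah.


eta_c = Q_dis / Q_chg * 100 = 53.874 / 54.028 * 100 = 99.71%

99.71%


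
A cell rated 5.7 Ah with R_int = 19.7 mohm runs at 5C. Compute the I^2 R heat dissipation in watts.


Convert: R = 19.7 mohm = 0.0197 ohm
Step 1: I = C_rate * capacity = 5 * 5.7 = 28.5 A
Step 2: Q = I^2 * R = 28.5^2 * 0.0197 = 812.25 * 0.0197 = 16.00 W

16.00 W


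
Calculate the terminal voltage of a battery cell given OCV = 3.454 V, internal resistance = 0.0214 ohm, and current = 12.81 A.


V = OCV - I*R = 3.454 - 12.81 * 0.0214 = 3.180 V

3.180 V


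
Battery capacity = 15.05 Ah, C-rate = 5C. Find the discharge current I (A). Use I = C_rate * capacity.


I = C_rate * capacity = 5 * 15.05 = 75.25 A

75.25 A


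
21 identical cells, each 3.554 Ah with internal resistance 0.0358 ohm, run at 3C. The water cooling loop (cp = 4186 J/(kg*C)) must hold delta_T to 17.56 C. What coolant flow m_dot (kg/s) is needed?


Step 1: I = 3 * 3.554 = 10.662 A
Step 2: Q_cell = I^2 * R = 10.662^2 * 0.0358 = 4.0697 W
Step 3: Q_total = 21 * 4.0697 = 85.464 W
Step 4: m_dot = Q_total / (cp * dT) = 85.464 / (4186 * 17.56) = 0.001163 kg/s

0.001163 kg/s


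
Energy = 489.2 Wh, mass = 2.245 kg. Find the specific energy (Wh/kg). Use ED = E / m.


Specific energy = 489.2 Wh / 2.245 kg = 217.9 Wh/kg

217.9 Wh/kg


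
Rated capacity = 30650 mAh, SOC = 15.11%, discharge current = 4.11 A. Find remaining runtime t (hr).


Convert: C_total = 30650 mAh = 30.65 Ah
Step 1: remaining = SOC/100 * C_total = 15.11/100 * 30.65 = 4.6312 Ah
Step 2: t = remaining / I = 4.6312 / 4.11 = 1.127 hr

1.127 hr


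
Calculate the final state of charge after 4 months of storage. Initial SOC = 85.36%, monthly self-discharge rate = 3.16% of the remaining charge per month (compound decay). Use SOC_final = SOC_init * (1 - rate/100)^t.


decay = (1 - 3.16/100)^4 = 0.87947
SOC_final = 85.36 * 0.87947 = 75.07%

75.07%


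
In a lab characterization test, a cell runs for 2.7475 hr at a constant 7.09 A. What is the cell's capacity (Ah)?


C = I * t = 7.09 * 2.7475 = 19.48 Ah

19.48 Ah


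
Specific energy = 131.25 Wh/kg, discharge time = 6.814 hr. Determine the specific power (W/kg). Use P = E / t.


Specific power = 131.25 Wh/kg / 6.814 hr = 19.26 W/kg

19.26 W/kg


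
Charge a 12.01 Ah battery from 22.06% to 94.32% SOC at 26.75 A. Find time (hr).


Step 1: dSOC = 94.32% - 22.06% = 72.26%
Step 2: delta_Ah = 12.01 * 72.26 / 100 = 8.6784 Ah
Step 3: t = 8.6784 / 26.75 = 0.3244 hr

0.3244 hr
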